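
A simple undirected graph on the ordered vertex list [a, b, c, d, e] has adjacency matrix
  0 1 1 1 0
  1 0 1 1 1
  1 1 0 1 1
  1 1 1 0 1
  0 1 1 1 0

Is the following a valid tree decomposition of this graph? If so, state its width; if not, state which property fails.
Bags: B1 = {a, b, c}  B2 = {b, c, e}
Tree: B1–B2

No — vertex d appears in no bag.

A tree decomposition must satisfy three properties: every vertex lies in some bag; for every edge, both endpoints lie together in some bag; and for every vertex, the bags containing it form a connected subtree. Here vertex d appears in no bag, so the decomposition is invalid.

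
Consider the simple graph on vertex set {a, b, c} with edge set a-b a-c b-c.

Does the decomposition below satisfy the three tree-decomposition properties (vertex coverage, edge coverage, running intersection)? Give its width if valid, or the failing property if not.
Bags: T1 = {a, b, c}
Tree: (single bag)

Yes; width 2.

Vertex coverage: the bags together contain {a, b, c}, the full vertex set. Edge coverage: each edge of G has both endpoints in at least one bag. Running intersection: for every vertex, the bags containing it form a connected subtree. All three properties hold, so this is a valid tree decomposition of width max|bag| − 1 = 2, and hence tw(G) ≤ 2.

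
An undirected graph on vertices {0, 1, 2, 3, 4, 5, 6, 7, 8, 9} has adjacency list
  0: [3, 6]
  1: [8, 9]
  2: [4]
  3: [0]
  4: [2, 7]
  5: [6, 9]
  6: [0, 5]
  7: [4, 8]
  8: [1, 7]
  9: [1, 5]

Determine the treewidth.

1

A width-1 tree decomposition is:
Bags: B1 = {2, 4}  B2 = {4, 7}  B3 = {7, 8}  B4 = {1, 8}  B5 = {1, 9}  B6 = {5, 9}  B7 = {5, 6}  B8 = {0, 6}  B9 = {0, 3}
Tree: B1–B2, B2–B3, B3–B4, B4–B5, B5–B6, B6–B7, B7–B8, B8–B9
The largest bag has 2 vertices, giving width 1; this decomposition certifies tw(G) ≤ 1. Any graph with an edge has treewidth ≥ 1, and G has the edge 2–4. Combining the bounds, tw(G) = 1.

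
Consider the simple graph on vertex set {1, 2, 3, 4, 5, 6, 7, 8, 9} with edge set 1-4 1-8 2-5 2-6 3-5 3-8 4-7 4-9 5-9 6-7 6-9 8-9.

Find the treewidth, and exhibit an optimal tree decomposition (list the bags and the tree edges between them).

Treewidth 3.
One such decomposition:
Bags: B1 = {1, 3, 4, 8}  B2 = {3, 4, 8, 9}  B3 = {3, 4, 5, 9}  B4 = {4, 5, 7, 9}  B5 = {5, 6, 7, 9}  B6 = {2, 5, 6, 7}
Tree: B1–B2, B2–B3, B3–B4, B4–B5, B5–B6

The largest bag has 4 vertices, giving width 3; this decomposition certifies tw(G) ≤ 3. For the lower bound: the 4 vertex sets {1,3,8}, {4}, {9}, {2,5,6,7} are disjoint, each induces a connected subgraph, and every pair is joined by at least one edge of G. Contracting each set to a single vertex therefore yields K_{4} as a minor, and since treewidth is minor-monotone, tw(G) ≥ tw(K_{4}) = 3. Therefore the treewidth is 3.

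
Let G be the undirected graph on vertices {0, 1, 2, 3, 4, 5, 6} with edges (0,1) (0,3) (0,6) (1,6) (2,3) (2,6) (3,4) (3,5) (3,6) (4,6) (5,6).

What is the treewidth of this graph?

2

A width-2 tree decomposition is:
Bags: B1 = {3, 5, 6}  B2 = {0, 3, 6}  B3 = {0, 1, 6}  B4 = {3, 4, 6}  B5 = {2, 3, 6}
Tree: B1–B2, B2–B3, B1–B4, B2–B5
The largest bag has 3 vertices, giving width 2; this decomposition certifies tw(G) ≤ 2. On the other hand G contains the 3-clique {0, 1, 6}. A clique must lie in a single bag of any decomposition, so no decomposition can have width below 2. The upper and lower bounds meet at 2, so that is the treewidth.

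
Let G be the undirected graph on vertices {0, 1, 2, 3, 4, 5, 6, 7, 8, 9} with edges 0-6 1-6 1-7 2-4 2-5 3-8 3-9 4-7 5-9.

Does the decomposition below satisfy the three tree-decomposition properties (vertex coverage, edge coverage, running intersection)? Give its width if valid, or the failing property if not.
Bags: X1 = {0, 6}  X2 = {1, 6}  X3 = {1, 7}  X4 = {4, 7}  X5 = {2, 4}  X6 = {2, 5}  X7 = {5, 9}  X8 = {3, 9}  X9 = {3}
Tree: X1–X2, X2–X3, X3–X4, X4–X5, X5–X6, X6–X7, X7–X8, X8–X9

No — vertex 8 appears in no bag.

A tree decomposition must satisfy three properties: every vertex lies in some bag; for every edge, both endpoints lie together in some bag; and for every vertex, the bags containing it form a connected subtree. Here vertex 8 appears in no bag, so the decomposition is invalid.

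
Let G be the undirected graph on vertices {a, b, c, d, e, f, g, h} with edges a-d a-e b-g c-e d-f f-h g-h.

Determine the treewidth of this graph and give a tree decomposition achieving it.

Treewidth 1.
One such decomposition:
Bags: B1 = {c, e}  B2 = {a, e}  B3 = {a, d}  B4 = {d, f}  B5 = {f, h}  B6 = {g, h}  B7 = {b, g}
Tree: B1–B2, B2–B3, B3–B4, B4–B5, B5–B6, B6–B7

Each bag holds 2 vertices, so the decomposition has width 1, which upper-bounds the treewidth. Since G has at least one edge (e.g. c–e), it is not an edgeless graph, so tw(G) ≥ 1. Therefore the treewidth is 1.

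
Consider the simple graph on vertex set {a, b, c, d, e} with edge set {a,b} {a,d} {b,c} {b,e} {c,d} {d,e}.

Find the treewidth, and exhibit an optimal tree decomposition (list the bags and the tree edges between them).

Treewidth 2.
One such decomposition:
Bags: B1 = {a, b, d}  B2 = {b, d, e}  B3 = {b, c, d}
Tree: B1–B2, B2–B3

Every bag has size at most 3, so the width is 3 − 1 = 2 and tw(G) ≤ 2. The edges d–a–b–e–d form a cycle, so G is not a tree and its treewidth is at least 2. Hence tw(G) = 2 exactly.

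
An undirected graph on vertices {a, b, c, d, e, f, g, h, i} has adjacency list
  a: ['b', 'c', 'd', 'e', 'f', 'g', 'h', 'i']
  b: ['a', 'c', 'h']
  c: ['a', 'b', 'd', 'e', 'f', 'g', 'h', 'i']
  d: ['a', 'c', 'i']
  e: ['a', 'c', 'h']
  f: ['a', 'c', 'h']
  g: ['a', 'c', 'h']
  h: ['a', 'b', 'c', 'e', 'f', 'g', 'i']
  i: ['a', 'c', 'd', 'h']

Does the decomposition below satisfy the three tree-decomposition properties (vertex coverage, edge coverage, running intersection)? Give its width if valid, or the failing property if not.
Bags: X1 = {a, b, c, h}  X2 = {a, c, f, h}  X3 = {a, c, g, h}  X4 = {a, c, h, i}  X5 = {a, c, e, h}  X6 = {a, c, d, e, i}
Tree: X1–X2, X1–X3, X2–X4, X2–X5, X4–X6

No — bags containing vertex e are not connected in the tree.

A tree decomposition must satisfy three properties: every vertex lies in some bag; for every edge, both endpoints lie together in some bag; and for every vertex, the bags containing it form a connected subtree. Here bags containing vertex e are not connected in the tree, so the decomposition is invalid.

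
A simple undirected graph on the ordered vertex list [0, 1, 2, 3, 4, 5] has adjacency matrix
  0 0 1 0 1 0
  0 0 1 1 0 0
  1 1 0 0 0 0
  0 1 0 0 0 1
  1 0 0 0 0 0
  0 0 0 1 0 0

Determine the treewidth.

1

A width-1 tree decomposition is:
Bags: B1 = {0, 4}  B2 = {0, 2}  B3 = {1, 2}  B4 = {1, 3}  B5 = {3, 5}
Tree: B1–B2, B2–B3, B3–B4, B4–B5
The largest bag has 2 vertices, giving width 1; this decomposition certifies tw(G) ≤ 1. Any graph with an edge has treewidth ≥ 1, and G has the edge 4–0. Therefore the treewidth is 1.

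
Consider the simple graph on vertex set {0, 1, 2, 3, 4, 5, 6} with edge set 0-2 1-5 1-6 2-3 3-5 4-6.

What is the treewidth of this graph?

1

A width-1 tree decomposition is:
Bags: B1 = {4, 6}  B2 = {1, 6}  B3 = {1, 5}  B4 = {3, 5}  B5 = {2, 3}  B6 = {0, 2}
Tree: B1–B2, B2–B3, B3–B4, B4–B5, B5–B6
Each bag holds 2 vertices, so the decomposition has width 1, which upper-bounds the treewidth. Since G has at least one edge (e.g. 4–6), it is not an edgeless graph, so tw(G) ≥ 1. The upper and lower bounds meet at 1, so that is the treewidth.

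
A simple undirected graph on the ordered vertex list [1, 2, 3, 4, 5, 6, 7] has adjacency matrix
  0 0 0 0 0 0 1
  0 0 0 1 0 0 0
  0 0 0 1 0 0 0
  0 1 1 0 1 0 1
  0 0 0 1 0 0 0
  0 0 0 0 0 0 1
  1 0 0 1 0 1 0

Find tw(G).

A width-1 tree decomposition is:
Bags: B1 = {1, 7}  B2 = {4, 7}  B3 = {2, 4}  B4 = {4, 5}  B5 = {3, 4}  B6 = {6, 7}
Tree: B1–B2, B2–B3, B3–B4, B3–B5, B1–B6
Each bag holds 2 vertices, so the decomposition has width 1, which upper-bounds the treewidth. G has an edge, so its treewidth is at least 1. The upper and lower bounds meet at 1, so that is the treewidth.

1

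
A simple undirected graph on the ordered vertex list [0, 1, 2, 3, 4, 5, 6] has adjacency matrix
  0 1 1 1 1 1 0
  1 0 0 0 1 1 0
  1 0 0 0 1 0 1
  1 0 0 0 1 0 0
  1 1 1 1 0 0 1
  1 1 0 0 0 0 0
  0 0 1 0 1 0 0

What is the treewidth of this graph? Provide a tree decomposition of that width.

Treewidth 2.
Bags: B1 = {0, 2, 4}  B2 = {0, 1, 4}  B3 = {0, 3, 4}  B4 = {0, 1, 5}  B5 = {2, 4, 6}
Tree: B1–B2, B1–B3, B2–B4, B1–B5

Each bag holds 3 vertices, so the decomposition has width 2, which upper-bounds the treewidth. On the other hand G contains the 3-clique {0, 1, 4}. A clique must lie in a single bag of any decomposition, so no decomposition can have width below 2. Therefore the treewidth is 2.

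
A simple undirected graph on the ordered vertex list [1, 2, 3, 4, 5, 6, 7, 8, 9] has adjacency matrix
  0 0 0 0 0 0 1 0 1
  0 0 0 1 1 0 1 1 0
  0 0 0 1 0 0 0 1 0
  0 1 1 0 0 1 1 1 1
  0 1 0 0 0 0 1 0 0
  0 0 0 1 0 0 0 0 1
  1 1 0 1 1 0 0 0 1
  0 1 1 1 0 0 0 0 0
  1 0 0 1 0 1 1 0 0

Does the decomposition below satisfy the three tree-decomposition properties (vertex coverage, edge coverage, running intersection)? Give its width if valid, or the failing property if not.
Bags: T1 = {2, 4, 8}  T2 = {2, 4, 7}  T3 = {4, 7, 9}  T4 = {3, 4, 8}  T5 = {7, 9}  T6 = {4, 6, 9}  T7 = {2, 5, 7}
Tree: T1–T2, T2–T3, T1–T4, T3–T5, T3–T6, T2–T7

No — vertex 1 appears in no bag.

A tree decomposition must satisfy three properties: every vertex lies in some bag; for every edge, both endpoints lie together in some bag; and for every vertex, the bags containing it form a connected subtree. Here vertex 1 appears in no bag, so the decomposition is invalid.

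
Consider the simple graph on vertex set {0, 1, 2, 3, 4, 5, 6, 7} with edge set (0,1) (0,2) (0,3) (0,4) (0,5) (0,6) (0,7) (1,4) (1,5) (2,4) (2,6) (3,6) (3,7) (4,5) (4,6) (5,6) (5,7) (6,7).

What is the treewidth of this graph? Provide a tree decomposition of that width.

Every bag has size at most 4, so the width is 4 − 1 = 3 and tw(G) ≤ 3. For the lower bound, the 4 vertices {0, 1, 4, 5} are pairwise adjacent, and any tree decomposition puts a clique entirely inside one bag — forcing width ≥ 3. The upper and lower bounds meet at 3, so that is the treewidth.

Treewidth 3.
One optimal decomposition is:
Bags: B1 = {0, 4, 5, 6}  B2 = {0, 5, 6, 7}  B3 = {0, 2, 4, 6}  B4 = {0, 3, 6, 7}  B5 = {0, 1, 4, 5}
Tree: B1–B2, B1–B3, B2–B4, B1–B5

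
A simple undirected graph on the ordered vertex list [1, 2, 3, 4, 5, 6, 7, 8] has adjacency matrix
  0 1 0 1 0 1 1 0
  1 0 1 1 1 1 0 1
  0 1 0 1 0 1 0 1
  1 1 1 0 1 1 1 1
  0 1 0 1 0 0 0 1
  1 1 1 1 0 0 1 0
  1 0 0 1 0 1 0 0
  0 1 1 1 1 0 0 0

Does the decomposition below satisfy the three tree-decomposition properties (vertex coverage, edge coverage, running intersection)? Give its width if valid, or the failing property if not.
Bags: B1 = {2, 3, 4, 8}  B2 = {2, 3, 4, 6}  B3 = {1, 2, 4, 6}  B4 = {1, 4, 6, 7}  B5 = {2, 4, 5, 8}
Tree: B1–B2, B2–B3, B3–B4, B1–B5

Checking the three conditions: (i) the bags cover all of {1, 2, 3, 4, 5, 6, 7, 8}; (ii) for each edge, some bag contains both endpoints; (iii) the bags containing any fixed vertex form a subtree. All hold, so the decomposition is valid with width 4 − 1 = 3.

Yes; width 3.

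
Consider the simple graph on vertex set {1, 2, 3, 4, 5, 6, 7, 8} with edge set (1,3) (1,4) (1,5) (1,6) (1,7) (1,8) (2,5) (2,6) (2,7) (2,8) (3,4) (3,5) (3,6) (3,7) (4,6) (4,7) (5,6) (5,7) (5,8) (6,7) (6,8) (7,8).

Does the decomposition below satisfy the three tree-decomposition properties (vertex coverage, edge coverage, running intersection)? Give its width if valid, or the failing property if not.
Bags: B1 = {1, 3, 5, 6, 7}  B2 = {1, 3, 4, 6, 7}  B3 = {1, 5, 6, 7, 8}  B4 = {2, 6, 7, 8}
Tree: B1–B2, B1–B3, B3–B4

A tree decomposition must satisfy three properties: every vertex lies in some bag; for every edge, both endpoints lie together in some bag; and for every vertex, the bags containing it form a connected subtree. Here edge (5,2) lies in no bag, so the decomposition is invalid.

No — edge (5,2) lies in no bag.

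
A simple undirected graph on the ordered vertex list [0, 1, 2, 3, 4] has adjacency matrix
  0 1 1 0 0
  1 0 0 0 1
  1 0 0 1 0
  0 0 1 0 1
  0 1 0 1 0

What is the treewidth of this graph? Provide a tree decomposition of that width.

Treewidth 2.
One optimal decomposition is:
Bags: B1 = {1, 3, 4}  B2 = {1, 2, 3}  B3 = {0, 1, 2}
Tree: B1–B2, B2–B3

The largest bag has 3 vertices, giving width 2; this decomposition certifies tw(G) ≤ 2. For the lower bound, G contains the cycle 1–4–3–2–0–1, so G is not a forest; only forests have treewidth ≤ 1, hence tw(G) ≥ 2. The upper and lower bounds meet at 2, so that is the treewidth.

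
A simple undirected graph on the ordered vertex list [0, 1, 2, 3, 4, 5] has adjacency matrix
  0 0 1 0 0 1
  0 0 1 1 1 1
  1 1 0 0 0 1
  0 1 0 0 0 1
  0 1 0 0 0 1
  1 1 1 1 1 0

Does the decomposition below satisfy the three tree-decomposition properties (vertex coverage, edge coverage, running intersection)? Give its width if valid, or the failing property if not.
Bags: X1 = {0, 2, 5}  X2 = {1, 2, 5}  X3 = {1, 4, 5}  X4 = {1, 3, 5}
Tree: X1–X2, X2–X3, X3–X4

Yes; width 2.

Vertex coverage: the bags together contain {0, 1, 2, 3, 4, 5}, the full vertex set. Edge coverage: each edge of G has both endpoints in at least one bag. Running intersection: for every vertex, the bags containing it form a connected subtree. All three properties hold, so this is a valid tree decomposition of width max|bag| − 1 = 2, and hence tw(G) ≤ 2.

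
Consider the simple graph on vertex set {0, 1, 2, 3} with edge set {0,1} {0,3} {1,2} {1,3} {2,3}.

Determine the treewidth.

2

A width-2 tree decomposition is:
Bags: B1 = {1, 2, 3}  B2 = {0, 1, 3}
Tree: B1–B2
Every bag has size at most 3, so the width is 3 − 1 = 2 and tw(G) ≤ 2. For the lower bound, the 3 vertices {0, 1, 3} are pairwise adjacent, and any tree decomposition puts a clique entirely inside one bag — forcing width ≥ 2. The upper and lower bounds meet at 2, so that is the treewidth.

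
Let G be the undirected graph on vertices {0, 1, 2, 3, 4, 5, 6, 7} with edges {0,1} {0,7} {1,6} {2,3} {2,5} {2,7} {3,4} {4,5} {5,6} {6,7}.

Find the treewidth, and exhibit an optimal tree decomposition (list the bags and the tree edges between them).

Treewidth 2.
One optimal decomposition is:
Bags: B1 = {2, 3, 4}  B2 = {2, 4, 5}  B3 = {2, 5, 7}  B4 = {5, 6, 7}  B5 = {0, 6, 7}  B6 = {0, 1, 6}
Tree: B1–B2, B2–B3, B3–B4, B4–B5, B5–B6

Every bag has size at most 3, so the width is 3 − 1 = 2 and tw(G) ≤ 2. The edges 3–4–5–2–3 form a cycle, so G is not a tree and its treewidth is at least 2. Therefore the treewidth is 2.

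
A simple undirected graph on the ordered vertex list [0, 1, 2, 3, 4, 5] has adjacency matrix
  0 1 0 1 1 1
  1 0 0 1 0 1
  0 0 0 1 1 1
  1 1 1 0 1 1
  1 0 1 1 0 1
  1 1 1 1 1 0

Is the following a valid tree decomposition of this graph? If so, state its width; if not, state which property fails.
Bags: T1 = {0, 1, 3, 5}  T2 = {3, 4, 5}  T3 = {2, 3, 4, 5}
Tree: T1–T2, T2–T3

No — edge (0,4) lies in no bag.

A tree decomposition must satisfy three properties: every vertex lies in some bag; for every edge, both endpoints lie together in some bag; and for every vertex, the bags containing it form a connected subtree. Here edge (0,4) lies in no bag, so the decomposition is invalid.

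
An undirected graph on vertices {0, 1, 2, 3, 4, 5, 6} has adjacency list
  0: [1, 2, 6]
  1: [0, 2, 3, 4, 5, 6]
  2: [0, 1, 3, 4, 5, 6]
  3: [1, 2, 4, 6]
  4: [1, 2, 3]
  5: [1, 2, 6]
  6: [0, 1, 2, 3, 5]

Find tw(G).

A width-3 tree decomposition is:
Bags: B1 = {0, 1, 2, 6}  B2 = {1, 2, 5, 6}  B3 = {1, 2, 3, 6}  B4 = {1, 2, 3, 4}
Tree: B1–B2, B2–B3, B3–B4
Every bag has size at most 4, so the width is 4 − 1 = 3 and tw(G) ≤ 3. Conversely, {1, 2, 3, 4} is a clique of size 4, and the vertices of any clique must share a bag in every tree decomposition; so some bag has ≥ 4 vertices and tw(G) ≥ 3. Hence tw(G) = 3 exactly.

3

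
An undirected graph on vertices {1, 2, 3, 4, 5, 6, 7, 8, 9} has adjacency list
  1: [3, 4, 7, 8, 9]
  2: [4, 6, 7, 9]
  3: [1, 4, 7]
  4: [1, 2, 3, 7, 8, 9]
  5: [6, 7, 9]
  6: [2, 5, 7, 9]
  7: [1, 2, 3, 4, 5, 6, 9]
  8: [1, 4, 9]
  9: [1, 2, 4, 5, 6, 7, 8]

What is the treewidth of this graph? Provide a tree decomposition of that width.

Treewidth 3.
One optimal decomposition is:
Bags: B1 = {1, 4, 7, 9}  B2 = {1, 3, 4, 7}  B3 = {2, 4, 7, 9}  B4 = {2, 6, 7, 9}  B5 = {5, 6, 7, 9}  B6 = {1, 4, 8, 9}
Tree: B1–B2, B1–B3, B3–B4, B4–B5, B1–B6

Each bag holds 4 vertices, so the decomposition has width 3, which upper-bounds the treewidth. Conversely, {1, 4, 8, 9} is a clique of size 4, and the vertices of any clique must share a bag in every tree decomposition; so some bag has ≥ 4 vertices and tw(G) ≥ 3. The upper and lower bounds meet at 3, so that is the treewidth.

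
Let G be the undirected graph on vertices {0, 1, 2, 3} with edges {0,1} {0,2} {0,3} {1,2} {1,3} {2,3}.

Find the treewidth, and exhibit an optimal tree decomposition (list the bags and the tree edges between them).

A single bag containing all 4 vertices is trivially a valid decomposition of width 3. For the lower bound, the 4 vertices {0, 1, 2, 3} are pairwise adjacent, and any tree decomposition puts a clique entirely inside one bag — forcing width ≥ 3. Combining the bounds, tw(G) = 3.

Treewidth 3.
One such decomposition:
Bags: B1 = {0, 1, 2, 3}
Tree: (single bag)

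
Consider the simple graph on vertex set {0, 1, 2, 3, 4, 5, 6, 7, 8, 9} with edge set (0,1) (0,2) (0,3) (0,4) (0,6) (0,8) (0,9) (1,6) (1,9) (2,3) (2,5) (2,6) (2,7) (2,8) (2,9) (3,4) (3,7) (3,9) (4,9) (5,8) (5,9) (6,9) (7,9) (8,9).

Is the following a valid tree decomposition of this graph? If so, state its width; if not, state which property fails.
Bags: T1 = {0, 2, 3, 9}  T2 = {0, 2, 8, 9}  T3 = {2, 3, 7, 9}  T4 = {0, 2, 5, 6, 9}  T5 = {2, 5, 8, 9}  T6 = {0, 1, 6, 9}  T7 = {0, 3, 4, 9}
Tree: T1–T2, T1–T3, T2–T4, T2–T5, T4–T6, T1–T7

No — bags containing vertex 5 are not connected in the tree.

A tree decomposition must satisfy three properties: every vertex lies in some bag; for every edge, both endpoints lie together in some bag; and for every vertex, the bags containing it form a connected subtree. Here bags containing vertex 5 are not connected in the tree, so the decomposition is invalid.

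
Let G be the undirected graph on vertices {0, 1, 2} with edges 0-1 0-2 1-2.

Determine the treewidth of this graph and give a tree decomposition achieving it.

With just one bag of size 3, the width is 3 − 1 = 2, so tw(G) ≤ 2. On the other hand G contains the 3-clique {0, 1, 2}. A clique must lie in a single bag of any decomposition, so no decomposition can have width below 2. Therefore the treewidth is 2.

Treewidth 2.
Bags: B1 = {0, 1, 2}
Tree: (single bag)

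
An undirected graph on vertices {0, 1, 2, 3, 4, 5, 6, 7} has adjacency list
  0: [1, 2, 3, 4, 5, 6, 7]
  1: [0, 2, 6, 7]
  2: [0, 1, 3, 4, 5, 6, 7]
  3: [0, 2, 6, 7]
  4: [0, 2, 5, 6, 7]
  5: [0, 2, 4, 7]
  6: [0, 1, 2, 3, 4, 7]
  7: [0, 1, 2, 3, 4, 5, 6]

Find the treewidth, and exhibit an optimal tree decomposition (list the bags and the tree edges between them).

The largest bag has 5 vertices, giving width 4; this decomposition certifies tw(G) ≤ 4. Conversely, {0, 2, 4, 5, 7} is a clique of size 5, and the vertices of any clique must share a bag in every tree decomposition; so some bag has ≥ 5 vertices and tw(G) ≥ 4. The upper and lower bounds meet at 4, so that is the treewidth.

Treewidth 4.
One optimal decomposition is:
Bags: B1 = {0, 2, 4, 6, 7}  B2 = {0, 2, 4, 5, 7}  B3 = {0, 1, 2, 6, 7}  B4 = {0, 2, 3, 6, 7}
Tree: B1–B2, B1–B3, B3–B4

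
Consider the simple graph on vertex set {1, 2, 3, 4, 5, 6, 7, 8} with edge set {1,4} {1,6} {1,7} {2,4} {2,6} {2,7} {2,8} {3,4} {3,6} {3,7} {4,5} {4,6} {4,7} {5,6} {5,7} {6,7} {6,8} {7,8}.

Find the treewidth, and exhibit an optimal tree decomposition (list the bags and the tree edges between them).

The largest bag has 4 vertices, giving width 3; this decomposition certifies tw(G) ≤ 3. Conversely, {2, 6, 7, 8} is a clique of size 4, and the vertices of any clique must share a bag in every tree decomposition; so some bag has ≥ 4 vertices and tw(G) ≥ 3. Combining the bounds, tw(G) = 3.

Treewidth 3.
Bags: B1 = {3, 4, 6, 7}  B2 = {4, 5, 6, 7}  B3 = {2, 4, 6, 7}  B4 = {2, 6, 7, 8}  B5 = {1, 4, 6, 7}
Tree: B1–B2, B1–B3, B3–B4, B1–B5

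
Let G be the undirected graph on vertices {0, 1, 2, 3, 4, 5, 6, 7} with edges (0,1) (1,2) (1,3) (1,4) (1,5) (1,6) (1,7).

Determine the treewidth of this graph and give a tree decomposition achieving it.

Treewidth 1.
One optimal decomposition is:
Bags: B1 = {1, 5}  B2 = {1, 6}  B3 = {1, 3}  B4 = {1, 4}  B5 = {1, 2}  B6 = {1, 7}  B7 = {0, 1}
Tree: B1–B2, B2–B3, B1–B4, B2–B5, B2–B6, B2–B7

Every bag has size at most 2, so the width is 2 − 1 = 1 and tw(G) ≤ 1. Any graph with an edge has treewidth ≥ 1, and G has the edge 5–1. Combining the bounds, tw(G) = 1.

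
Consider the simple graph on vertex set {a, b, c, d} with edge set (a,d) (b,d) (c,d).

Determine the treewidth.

A width-1 tree decomposition is:
Bags: B1 = {b, d}  B2 = {c, d}  B3 = {a, d}
Tree: B1–B2, B2–B3
Each bag holds 2 vertices, so the decomposition has width 1, which upper-bounds the treewidth. G has an edge, so its treewidth is at least 1. The upper and lower bounds meet at 1, so that is the treewidth.

1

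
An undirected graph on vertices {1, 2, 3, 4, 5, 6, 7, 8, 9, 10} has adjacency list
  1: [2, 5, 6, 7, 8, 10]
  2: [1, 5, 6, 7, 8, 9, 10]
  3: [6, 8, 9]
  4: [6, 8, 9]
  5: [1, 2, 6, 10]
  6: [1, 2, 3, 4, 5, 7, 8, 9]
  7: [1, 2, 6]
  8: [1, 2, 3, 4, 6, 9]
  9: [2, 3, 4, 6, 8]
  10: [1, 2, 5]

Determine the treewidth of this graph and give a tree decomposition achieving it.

Each bag holds 4 vertices, so the decomposition has width 3, which upper-bounds the treewidth. On the other hand G contains the 4-clique {1, 2, 5, 10}. A clique must lie in a single bag of any decomposition, so no decomposition can have width below 3. Therefore the treewidth is 3.

Treewidth 3.
One such decomposition:
Bags: B1 = {2, 6, 8, 9}  B2 = {1, 2, 6, 8}  B3 = {1, 2, 5, 6}  B4 = {3, 6, 8, 9}  B5 = {4, 6, 8, 9}  B6 = {1, 2, 6, 7}  B7 = {1, 2, 5, 10}
Tree: B1–B2, B2–B3, B1–B4, B4–B5, B3–B6, B3–B7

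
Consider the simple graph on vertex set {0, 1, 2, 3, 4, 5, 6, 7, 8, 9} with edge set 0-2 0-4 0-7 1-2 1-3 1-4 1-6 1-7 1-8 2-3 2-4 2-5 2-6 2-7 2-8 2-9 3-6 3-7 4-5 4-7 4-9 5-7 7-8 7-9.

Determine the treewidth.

A width-3 tree decomposition is:
Bags: B1 = {1, 2, 4, 7}  B2 = {1, 2, 7, 8}  B3 = {2, 4, 7, 9}  B4 = {2, 4, 5, 7}  B5 = {0, 2, 4, 7}  B6 = {1, 2, 3, 7}  B7 = {1, 2, 3, 6}
Tree: B1–B2, B1–B3, B1–B4, B3–B5, B1–B6, B6–B7
Every bag has size at most 4, so the width is 4 − 1 = 3 and tw(G) ≤ 3. On the other hand G contains the 4-clique {1, 2, 3, 6}. A clique must lie in a single bag of any decomposition, so no decomposition can have width below 3. Therefore the treewidth is 3.

3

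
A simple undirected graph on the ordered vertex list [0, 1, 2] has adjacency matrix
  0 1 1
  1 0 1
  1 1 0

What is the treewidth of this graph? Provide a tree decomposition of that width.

With just one bag of size 3, the width is 3 − 1 = 2, so tw(G) ≤ 2. Conversely, {0, 1, 2} is a clique of size 3, and the vertices of any clique must share a bag in every tree decomposition; so some bag has ≥ 3 vertices and tw(G) ≥ 2. Hence tw(G) = 2 exactly.

Treewidth 2.
One optimal decomposition is:
Bags: B1 = {0, 1, 2}
Tree: (single bag)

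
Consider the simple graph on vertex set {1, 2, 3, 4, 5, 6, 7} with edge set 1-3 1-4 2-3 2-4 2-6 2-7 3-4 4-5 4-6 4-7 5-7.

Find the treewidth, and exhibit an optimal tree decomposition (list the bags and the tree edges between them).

Each bag holds 3 vertices, so the decomposition has width 2, which upper-bounds the treewidth. On the other hand G contains the 3-clique {1, 3, 4}. A clique must lie in a single bag of any decomposition, so no decomposition can have width below 2. Therefore the treewidth is 2.

Treewidth 2.
One optimal decomposition is:
Bags: B1 = {2, 3, 4}  B2 = {2, 4, 7}  B3 = {2, 4, 6}  B4 = {1, 3, 4}  B5 = {4, 5, 7}
Tree: B1–B2, B1–B3, B1–B4, B2–B5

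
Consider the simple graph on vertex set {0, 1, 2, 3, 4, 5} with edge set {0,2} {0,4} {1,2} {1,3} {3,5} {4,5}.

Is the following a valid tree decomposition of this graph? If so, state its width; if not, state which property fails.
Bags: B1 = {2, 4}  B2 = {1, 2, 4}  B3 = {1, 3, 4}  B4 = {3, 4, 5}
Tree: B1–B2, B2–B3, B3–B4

A tree decomposition must satisfy three properties: every vertex lies in some bag; for every edge, both endpoints lie together in some bag; and for every vertex, the bags containing it form a connected subtree. Here vertex 0 appears in no bag, so the decomposition is invalid.

No — vertex 0 appears in no bag.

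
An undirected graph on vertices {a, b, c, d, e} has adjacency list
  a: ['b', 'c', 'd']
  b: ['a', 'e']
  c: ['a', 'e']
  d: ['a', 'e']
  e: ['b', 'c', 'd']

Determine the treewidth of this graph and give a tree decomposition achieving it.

The largest bag has 3 vertices, giving width 2; this decomposition certifies tw(G) ≤ 2. The edges d–a–b–e–d form a cycle, so G is not a tree and its treewidth is at least 2. Therefore the treewidth is 2.

Treewidth 2.
Bags: B1 = {a, d, e}  B2 = {a, b, e}  B3 = {a, c, e}
Tree: B1–B2, B2–B3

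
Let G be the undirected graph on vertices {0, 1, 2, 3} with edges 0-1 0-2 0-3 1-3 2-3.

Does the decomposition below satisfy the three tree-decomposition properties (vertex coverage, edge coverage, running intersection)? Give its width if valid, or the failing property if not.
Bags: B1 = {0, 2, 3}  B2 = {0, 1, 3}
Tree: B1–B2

Yes; width 2.

Every vertex of G appears in some bag (union = {0, 1, 2, 3}); every edge is covered by a bag; and for each vertex v the set of bags containing v is connected in the bag tree. The decomposition is therefore valid. The largest bag has 3 vertices, so the width is 2.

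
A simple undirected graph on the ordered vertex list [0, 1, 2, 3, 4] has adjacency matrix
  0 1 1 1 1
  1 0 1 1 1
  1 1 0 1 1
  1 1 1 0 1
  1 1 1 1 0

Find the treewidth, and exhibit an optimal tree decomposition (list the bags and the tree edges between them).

A single bag containing all 5 vertices is trivially a valid decomposition of width 4. Conversely, {0, 1, 2, 3, 4} is a clique of size 5, and the vertices of any clique must share a bag in every tree decomposition; so some bag has ≥ 5 vertices and tw(G) ≥ 4. Therefore the treewidth is 4.

Treewidth 4.
Bags: B1 = {0, 1, 2, 3, 4}
Tree: (single bag)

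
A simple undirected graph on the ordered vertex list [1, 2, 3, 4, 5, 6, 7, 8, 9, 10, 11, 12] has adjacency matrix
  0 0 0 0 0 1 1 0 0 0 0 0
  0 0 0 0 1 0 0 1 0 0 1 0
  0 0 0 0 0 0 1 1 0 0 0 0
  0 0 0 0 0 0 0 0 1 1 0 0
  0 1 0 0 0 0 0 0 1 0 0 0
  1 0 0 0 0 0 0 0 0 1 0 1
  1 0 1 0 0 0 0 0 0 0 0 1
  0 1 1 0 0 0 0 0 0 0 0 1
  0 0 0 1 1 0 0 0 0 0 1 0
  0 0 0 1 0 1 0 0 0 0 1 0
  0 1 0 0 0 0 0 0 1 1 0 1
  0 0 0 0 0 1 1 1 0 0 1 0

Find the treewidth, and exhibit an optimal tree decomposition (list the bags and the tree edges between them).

The largest bag has 4 vertices, giving width 3; this decomposition certifies tw(G) ≤ 3. For the lower bound: the 4 vertex sets {1,3,7}, {6}, {12}, {2,8,10,11} are disjoint, each induces a connected subgraph, and every pair is joined by at least one edge of G. Contracting each set to a single vertex therefore yields K_{4} as a minor, and since treewidth is minor-monotone, tw(G) ≥ tw(K_{4}) = 3. Combining the bounds, tw(G) = 3.

Treewidth 3.
One optimal decomposition is:
Bags: B1 = {1, 3, 6, 7}  B2 = {3, 6, 7, 12}  B3 = {3, 6, 8, 12}  B4 = {6, 8, 10, 12}  B5 = {8, 10, 11, 12}  B6 = {2, 8, 10, 11}  B7 = {2, 4, 10, 11}  B8 = {2, 4, 9, 11}  B9 = {2, 4, 5, 9}
Tree: B1–B2, B2–B3, B3–B4, B4–B5, B5–B6, B6–B7, B7–B8, B8–B9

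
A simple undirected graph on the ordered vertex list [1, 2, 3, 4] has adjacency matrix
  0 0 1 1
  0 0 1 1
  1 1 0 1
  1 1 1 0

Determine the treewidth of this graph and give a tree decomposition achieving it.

Each bag holds 3 vertices, so the decomposition has width 2, which upper-bounds the treewidth. Conversely, {1, 3, 4} is a clique of size 3, and the vertices of any clique must share a bag in every tree decomposition; so some bag has ≥ 3 vertices and tw(G) ≥ 2. The upper and lower bounds meet at 2, so that is the treewidth.

Treewidth 2.
Bags: B1 = {2, 3, 4}  B2 = {1, 3, 4}
Tree: B1–B2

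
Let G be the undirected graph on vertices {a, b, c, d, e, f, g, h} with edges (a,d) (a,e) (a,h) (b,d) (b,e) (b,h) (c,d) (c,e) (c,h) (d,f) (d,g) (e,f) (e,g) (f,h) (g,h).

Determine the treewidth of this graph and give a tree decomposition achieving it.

Treewidth 3.
One such decomposition:
Bags: B1 = {d, e, f, h}  B2 = {b, d, e, h}  B3 = {a, d, e, h}  B4 = {c, d, e, h}  B5 = {d, e, g, h}
Tree: B1–B2, B2–B3, B3–B4, B4–B5

Every bag has size at most 4, so the width is 4 − 1 = 3 and tw(G) ≤ 3. For the lower bound: the 4 vertex sets {d,f}, {b,h}, {e}, {a} are disjoint, each induces a connected subgraph, and every pair is joined by at least one edge of G. Contracting each set to a single vertex therefore yields K_{4} as a minor, and since treewidth is minor-monotone, tw(G) ≥ tw(K_{4}) = 3. Combining the bounds, tw(G) = 3.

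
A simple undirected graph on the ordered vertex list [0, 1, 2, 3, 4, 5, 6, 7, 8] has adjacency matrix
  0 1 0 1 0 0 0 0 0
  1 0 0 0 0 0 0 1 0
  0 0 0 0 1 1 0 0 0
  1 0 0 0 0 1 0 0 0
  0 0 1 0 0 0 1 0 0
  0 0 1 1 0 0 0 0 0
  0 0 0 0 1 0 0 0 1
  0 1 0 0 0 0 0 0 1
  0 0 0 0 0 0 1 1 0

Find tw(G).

A width-2 tree decomposition is:
Bags: B1 = {2, 3, 5}  B2 = {2, 3, 4}  B3 = {3, 4, 6}  B4 = {3, 6, 8}  B5 = {3, 7, 8}  B6 = {1, 3, 7}  B7 = {0, 1, 3}
Tree: B1–B2, B2–B3, B3–B4, B4–B5, B5–B6, B6–B7
Each bag holds 3 vertices, so the decomposition has width 2, which upper-bounds the treewidth. Since 3–5–2–4–6–8–7–1–0–3 is a cycle in G, G is not acyclic. Forests are exactly the graphs of treewidth ≤ 1, so tw(G) ≥ 2. Therefore the treewidth is 2.

2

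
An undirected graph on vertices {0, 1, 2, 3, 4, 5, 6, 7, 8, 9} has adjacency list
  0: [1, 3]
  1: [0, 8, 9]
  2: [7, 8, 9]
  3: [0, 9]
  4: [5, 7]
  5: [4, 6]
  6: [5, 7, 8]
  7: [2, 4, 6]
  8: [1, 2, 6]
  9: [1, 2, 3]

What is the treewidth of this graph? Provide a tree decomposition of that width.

Treewidth 2.
One such decomposition:
Bags: B1 = {4, 5, 7}  B2 = {5, 6, 7}  B3 = {2, 6, 7}  B4 = {2, 6, 8}  B5 = {2, 8, 9}  B6 = {1, 8, 9}  B7 = {1, 3, 9}  B8 = {0, 1, 3}
Tree: B1–B2, B2–B3, B3–B4, B4–B5, B5–B6, B6–B7, B7–B8

The largest bag has 3 vertices, giving width 2; this decomposition certifies tw(G) ≤ 2. Since 4–5–6–7–4 is a cycle in G, G is not acyclic. Forests are exactly the graphs of treewidth ≤ 1, so tw(G) ≥ 2. Combining the bounds, tw(G) = 2.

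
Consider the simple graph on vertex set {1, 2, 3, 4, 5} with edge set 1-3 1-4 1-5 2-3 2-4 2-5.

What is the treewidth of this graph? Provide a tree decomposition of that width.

Treewidth 2.
Bags: B1 = {1, 2, 3}  B2 = {1, 2, 5}  B3 = {1, 2, 4}
Tree: B1–B2, B2–B3

Each bag holds 3 vertices, so the decomposition has width 2, which upper-bounds the treewidth. Since 3–1–5–2–3 is a cycle in G, G is not acyclic. Forests are exactly the graphs of treewidth ≤ 1, so tw(G) ≥ 2. Combining the bounds, tw(G) = 2.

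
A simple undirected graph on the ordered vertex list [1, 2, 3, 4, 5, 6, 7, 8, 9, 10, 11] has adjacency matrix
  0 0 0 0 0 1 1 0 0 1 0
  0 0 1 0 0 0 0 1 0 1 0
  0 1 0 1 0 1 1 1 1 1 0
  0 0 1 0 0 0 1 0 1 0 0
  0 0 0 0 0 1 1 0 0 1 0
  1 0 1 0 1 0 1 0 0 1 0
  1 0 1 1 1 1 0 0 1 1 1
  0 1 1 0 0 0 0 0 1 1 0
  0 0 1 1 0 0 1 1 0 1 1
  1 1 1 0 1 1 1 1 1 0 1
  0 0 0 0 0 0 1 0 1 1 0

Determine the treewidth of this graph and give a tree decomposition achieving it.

Treewidth 3.
One optimal decomposition is:
Bags: B1 = {3, 6, 7, 10}  B2 = {3, 7, 9, 10}  B3 = {5, 6, 7, 10}  B4 = {1, 6, 7, 10}  B5 = {3, 4, 7, 9}  B6 = {3, 8, 9, 10}  B7 = {2, 3, 8, 10}  B8 = {7, 9, 10, 11}
Tree: B1–B2, B1–B3, B3–B4, B2–B5, B2–B6, B6–B7, B2–B8

The largest bag has 4 vertices, giving width 3; this decomposition certifies tw(G) ≤ 3. Conversely, {3, 8, 9, 10} is a clique of size 4, and the vertices of any clique must share a bag in every tree decomposition; so some bag has ≥ 4 vertices and tw(G) ≥ 3. Therefore the treewidth is 3.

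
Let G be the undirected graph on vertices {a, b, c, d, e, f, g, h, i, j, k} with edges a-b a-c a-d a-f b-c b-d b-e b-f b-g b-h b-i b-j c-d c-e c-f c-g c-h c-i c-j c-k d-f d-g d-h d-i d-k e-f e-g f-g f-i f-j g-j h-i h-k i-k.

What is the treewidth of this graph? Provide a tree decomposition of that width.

Treewidth 4.
One such decomposition:
Bags: B1 = {b, c, d, f, g}  B2 = {b, c, e, f, g}  B3 = {b, c, d, f, i}  B4 = {b, c, d, h, i}  B5 = {b, c, f, g, j}  B6 = {a, b, c, d, f}  B7 = {c, d, h, i, k}
Tree: B1–B2, B1–B3, B3–B4, B2–B5, B1–B6, B4–B7

Each bag holds 5 vertices, so the decomposition has width 4, which upper-bounds the treewidth. On the other hand G contains the 5-clique {c, d, h, i, k}. A clique must lie in a single bag of any decomposition, so no decomposition can have width below 4. Therefore the treewidth is 4.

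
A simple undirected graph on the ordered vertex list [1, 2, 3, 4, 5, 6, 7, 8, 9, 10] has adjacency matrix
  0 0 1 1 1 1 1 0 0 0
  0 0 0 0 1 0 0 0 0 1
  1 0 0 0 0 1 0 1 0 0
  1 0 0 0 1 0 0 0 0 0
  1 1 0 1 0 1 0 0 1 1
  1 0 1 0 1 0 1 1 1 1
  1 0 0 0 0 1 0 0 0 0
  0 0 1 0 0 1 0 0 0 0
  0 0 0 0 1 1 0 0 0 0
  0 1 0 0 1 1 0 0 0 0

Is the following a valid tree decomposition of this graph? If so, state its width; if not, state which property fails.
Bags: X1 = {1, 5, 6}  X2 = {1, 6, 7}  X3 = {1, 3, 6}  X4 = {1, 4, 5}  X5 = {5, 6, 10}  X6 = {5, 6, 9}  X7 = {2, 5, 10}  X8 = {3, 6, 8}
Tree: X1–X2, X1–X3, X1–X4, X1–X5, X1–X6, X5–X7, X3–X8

Yes; width 2.

Every vertex of G appears in some bag (union = {1, 2, 3, 4, 5, 6, 7, 8, 9, 10}); every edge is covered by a bag; and for each vertex v the set of bags containing v is connected in the bag tree. The decomposition is therefore valid. The largest bag has 3 vertices, so the width is 2.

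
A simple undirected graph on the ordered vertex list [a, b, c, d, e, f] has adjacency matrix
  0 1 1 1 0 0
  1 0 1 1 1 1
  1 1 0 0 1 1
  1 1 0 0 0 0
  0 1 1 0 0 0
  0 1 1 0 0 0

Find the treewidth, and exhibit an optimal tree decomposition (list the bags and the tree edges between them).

Treewidth 2.
Bags: B1 = {a, b, c}  B2 = {b, c, e}  B3 = {b, c, f}  B4 = {a, b, d}
Tree: B1–B2, B1–B3, B1–B4

Every bag has size at most 3, so the width is 3 − 1 = 2 and tw(G) ≤ 2. Conversely, {a, b, d} is a clique of size 3, and the vertices of any clique must share a bag in every tree decomposition; so some bag has ≥ 3 vertices and tw(G) ≥ 2. The upper and lower bounds meet at 2, so that is the treewidth.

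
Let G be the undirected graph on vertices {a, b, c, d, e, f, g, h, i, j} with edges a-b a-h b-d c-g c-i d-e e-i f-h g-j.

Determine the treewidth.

1

A width-1 tree decomposition is:
Bags: B1 = {f, h}  B2 = {a, h}  B3 = {a, b}  B4 = {b, d}  B5 = {d, e}  B6 = {e, i}  B7 = {c, i}  B8 = {c, g}  B9 = {g, j}
Tree: B1–B2, B2–B3, B3–B4, B4–B5, B5–B6, B6–B7, B7–B8, B8–B9
The largest bag has 2 vertices, giving width 1; this decomposition certifies tw(G) ≤ 1. Since G has at least one edge (e.g. f–h), it is not an edgeless graph, so tw(G) ≥ 1. Combining the bounds, tw(G) = 1.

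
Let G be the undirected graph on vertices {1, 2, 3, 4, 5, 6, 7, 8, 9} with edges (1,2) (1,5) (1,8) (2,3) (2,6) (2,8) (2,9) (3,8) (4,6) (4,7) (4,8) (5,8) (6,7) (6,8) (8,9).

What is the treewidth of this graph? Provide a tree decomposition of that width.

Treewidth 2.
Bags: B1 = {1, 2, 8}  B2 = {2, 6, 8}  B3 = {2, 8, 9}  B4 = {1, 5, 8}  B5 = {4, 6, 8}  B6 = {2, 3, 8}  B7 = {4, 6, 7}
Tree: B1–B2, B1–B3, B1–B4, B2–B5, B3–B6, B5–B7

The largest bag has 3 vertices, giving width 2; this decomposition certifies tw(G) ≤ 2. On the other hand G contains the 3-clique {1, 2, 8}. A clique must lie in a single bag of any decomposition, so no decomposition can have width below 2. Therefore the treewidth is 2.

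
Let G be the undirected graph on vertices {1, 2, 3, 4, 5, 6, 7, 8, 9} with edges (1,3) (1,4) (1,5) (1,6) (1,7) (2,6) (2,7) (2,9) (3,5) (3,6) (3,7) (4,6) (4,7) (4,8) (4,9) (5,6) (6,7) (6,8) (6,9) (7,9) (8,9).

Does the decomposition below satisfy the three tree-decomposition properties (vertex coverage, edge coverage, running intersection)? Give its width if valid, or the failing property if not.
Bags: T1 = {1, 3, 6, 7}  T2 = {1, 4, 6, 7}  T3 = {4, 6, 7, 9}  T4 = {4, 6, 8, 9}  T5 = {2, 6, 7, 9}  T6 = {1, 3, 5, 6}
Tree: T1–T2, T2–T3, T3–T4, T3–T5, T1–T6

Vertex coverage: the bags together contain {1, 2, 3, 4, 5, 6, 7, 8, 9}, the full vertex set. Edge coverage: each edge of G has both endpoints in at least one bag. Running intersection: for every vertex, the bags containing it form a connected subtree. All three properties hold, so this is a valid tree decomposition of width max|bag| − 1 = 3, and hence tw(G) ≤ 3.

Yes; width 3.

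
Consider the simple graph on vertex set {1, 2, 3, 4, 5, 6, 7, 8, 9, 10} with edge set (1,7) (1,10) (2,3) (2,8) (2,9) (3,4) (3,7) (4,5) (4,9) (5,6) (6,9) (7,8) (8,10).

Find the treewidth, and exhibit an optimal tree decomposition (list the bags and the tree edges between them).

Treewidth 2.
Bags: B1 = {1, 8, 10}  B2 = {1, 7, 8}  B3 = {2, 7, 8}  B4 = {2, 3, 7}  B5 = {2, 3, 9}  B6 = {3, 4, 9}  B7 = {4, 6, 9}  B8 = {4, 5, 6}
Tree: B1–B2, B2–B3, B3–B4, B4–B5, B5–B6, B6–B7, B7–B8

Every bag has size at most 3, so the width is 3 − 1 = 2 and tw(G) ≤ 2. Since 10–1–7–8–10 is a cycle in G, G is not acyclic. Forests are exactly the graphs of treewidth ≤ 1, so tw(G) ≥ 2. Therefore the treewidth is 2.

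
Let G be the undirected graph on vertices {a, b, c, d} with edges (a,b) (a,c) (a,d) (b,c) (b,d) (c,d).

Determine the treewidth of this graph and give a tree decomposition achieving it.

A single bag containing all 4 vertices is trivially a valid decomposition of width 3. For the lower bound, the 4 vertices {a, b, c, d} are pairwise adjacent, and any tree decomposition puts a clique entirely inside one bag — forcing width ≥ 3. Therefore the treewidth is 3.

Treewidth 3.
One such decomposition:
Bags: B1 = {a, b, c, d}
Tree: (single bag)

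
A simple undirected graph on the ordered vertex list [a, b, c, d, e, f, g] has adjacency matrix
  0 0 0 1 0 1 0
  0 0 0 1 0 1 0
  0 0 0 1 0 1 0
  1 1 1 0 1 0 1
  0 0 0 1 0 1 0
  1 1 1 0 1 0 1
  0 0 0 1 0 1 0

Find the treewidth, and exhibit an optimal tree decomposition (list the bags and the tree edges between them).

Treewidth 2.
One such decomposition:
Bags: B1 = {a, d, f}  B2 = {d, f, g}  B3 = {c, d, f}  B4 = {d, e, f}  B5 = {b, d, f}
Tree: B1–B2, B2–B3, B3–B4, B4–B5

The largest bag has 3 vertices, giving width 2; this decomposition certifies tw(G) ≤ 2. The edges f–a–d–g–f form a cycle, so G is not a tree and its treewidth is at least 2. The upper and lower bounds meet at 2, so that is the treewidth.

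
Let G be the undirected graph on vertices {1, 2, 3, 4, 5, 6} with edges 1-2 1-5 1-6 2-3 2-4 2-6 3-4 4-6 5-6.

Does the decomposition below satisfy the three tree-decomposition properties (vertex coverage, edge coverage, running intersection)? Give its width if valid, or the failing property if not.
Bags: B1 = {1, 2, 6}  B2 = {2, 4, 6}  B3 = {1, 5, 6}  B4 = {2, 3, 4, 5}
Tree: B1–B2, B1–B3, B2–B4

No — bags containing vertex 5 are not connected in the tree.

A tree decomposition must satisfy three properties: every vertex lies in some bag; for every edge, both endpoints lie together in some bag; and for every vertex, the bags containing it form a connected subtree. Here bags containing vertex 5 are not connected in the tree, so the decomposition is invalid.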